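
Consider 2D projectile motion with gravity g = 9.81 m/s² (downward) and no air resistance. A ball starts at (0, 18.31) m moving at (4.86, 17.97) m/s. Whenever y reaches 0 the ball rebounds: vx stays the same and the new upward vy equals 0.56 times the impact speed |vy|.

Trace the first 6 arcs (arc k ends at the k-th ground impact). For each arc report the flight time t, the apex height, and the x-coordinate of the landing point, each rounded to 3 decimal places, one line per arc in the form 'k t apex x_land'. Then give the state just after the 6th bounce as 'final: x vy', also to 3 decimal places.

1 4.494 34.769 21.842
2 2.982 10.903 36.334
3 1.670 3.419 44.449
4 0.935 1.072 48.994
5 0.524 0.336 51.539
6 0.293 0.105 52.964
final: 52.964 0.806

Arc 1: start y=18.310, vy=17.970 → t=4.494, apex=34.769, x_land=21.842, impact vy=-26.118
  bounce: vy ← 0.56·26.118 = 14.626
Arc 2: start y=0.000, vy=14.626 → t=2.982, apex=10.903, x_land=36.334, impact vy=-14.626
  bounce: vy ← 0.56·14.626 = 8.191
Arc 3: start y=0.000, vy=8.191 → t=1.670, apex=3.419, x_land=44.449, impact vy=-8.191
  bounce: vy ← 0.56·8.191 = 4.587
Arc 4: start y=0.000, vy=4.587 → t=0.935, apex=1.072, x_land=48.994, impact vy=-4.587
  bounce: vy ← 0.56·4.587 = 2.569
Arc 5: start y=0.000, vy=2.569 → t=0.524, apex=0.336, x_land=51.539, impact vy=-2.569
  bounce: vy ← 0.56·2.569 = 1.438
Arc 6: start y=0.000, vy=1.438 → t=0.293, apex=0.105, x_land=52.964, impact vy=-1.438
  bounce: vy ← 0.56·1.438 = 0.806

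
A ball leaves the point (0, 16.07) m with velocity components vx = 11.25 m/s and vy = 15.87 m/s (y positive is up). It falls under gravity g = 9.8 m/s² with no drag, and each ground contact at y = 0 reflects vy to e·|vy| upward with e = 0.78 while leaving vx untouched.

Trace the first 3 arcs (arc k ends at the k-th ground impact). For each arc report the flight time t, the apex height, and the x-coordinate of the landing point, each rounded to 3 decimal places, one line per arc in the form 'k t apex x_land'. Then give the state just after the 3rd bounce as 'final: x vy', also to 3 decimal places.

1 4.049 28.920 45.549
2 3.790 17.595 88.185
3 2.956 10.705 121.441
final: 121.441 11.298

Arc 1: start y=16.070, vy=15.870 → t=4.049, apex=28.920, x_land=45.549, impact vy=-23.808
  bounce: vy ← 0.78·23.808 = 18.570
Arc 2: start y=0.000, vy=18.570 → t=3.790, apex=17.595, x_land=88.185, impact vy=-18.570
  bounce: vy ← 0.78·18.570 = 14.485
Arc 3: start y=0.000, vy=14.485 → t=2.956, apex=10.705, x_land=121.441, impact vy=-14.485
  bounce: vy ← 0.78·14.485 = 11.298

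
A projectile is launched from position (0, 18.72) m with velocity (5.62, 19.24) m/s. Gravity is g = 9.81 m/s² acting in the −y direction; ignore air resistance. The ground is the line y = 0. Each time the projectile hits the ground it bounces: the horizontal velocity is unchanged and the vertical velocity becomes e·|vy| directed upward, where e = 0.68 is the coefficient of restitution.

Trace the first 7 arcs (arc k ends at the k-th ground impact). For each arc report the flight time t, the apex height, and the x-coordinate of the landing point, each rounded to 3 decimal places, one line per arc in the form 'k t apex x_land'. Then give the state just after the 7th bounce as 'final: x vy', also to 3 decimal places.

Arc 1: start y=18.720, vy=19.240 → t=4.729, apex=37.587, x_land=26.580, impact vy=-27.156
  bounce: vy ← 0.68·27.156 = 18.466
Arc 2: start y=0.000, vy=18.466 → t=3.765, apex=17.380, x_land=47.738, impact vy=-18.466
  bounce: vy ← 0.68·18.466 = 12.557
Arc 3: start y=0.000, vy=12.557 → t=2.560, apex=8.037, x_land=62.125, impact vy=-12.557
  bounce: vy ← 0.68·12.557 = 8.539
Arc 4: start y=0.000, vy=8.539 → t=1.741, apex=3.716, x_land=71.909, impact vy=-8.539
  bounce: vy ← 0.68·8.539 = 5.806
Arc 5: start y=0.000, vy=5.806 → t=1.184, apex=1.718, x_land=78.562, impact vy=-5.806
  bounce: vy ← 0.68·5.806 = 3.948
Arc 6: start y=0.000, vy=3.948 → t=0.805, apex=0.795, x_land=83.086, impact vy=-3.948
  bounce: vy ← 0.68·3.948 = 2.685
Arc 7: start y=0.000, vy=2.685 → t=0.547, apex=0.367, x_land=86.162, impact vy=-2.685
  bounce: vy ← 0.68·2.685 = 1.826

1 4.729 37.587 26.580
2 3.765 17.380 47.738
3 2.560 8.037 62.125
4 1.741 3.716 71.909
5 1.184 1.718 78.562
6 0.805 0.795 83.086
7 0.547 0.367 86.162
final: 86.162 1.826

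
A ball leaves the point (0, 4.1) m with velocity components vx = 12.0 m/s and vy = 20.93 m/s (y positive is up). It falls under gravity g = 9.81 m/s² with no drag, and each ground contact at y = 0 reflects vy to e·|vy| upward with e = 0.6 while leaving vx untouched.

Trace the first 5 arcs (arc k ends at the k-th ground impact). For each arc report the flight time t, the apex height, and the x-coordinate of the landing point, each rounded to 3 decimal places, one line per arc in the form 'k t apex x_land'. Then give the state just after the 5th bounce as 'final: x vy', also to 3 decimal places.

1 4.455 26.427 53.457
2 2.785 9.514 86.882
3 1.671 3.425 106.936
4 1.003 1.233 118.969
5 0.602 0.444 126.189
final: 126.189 1.771

Arc 1: start y=4.100, vy=20.930 → t=4.455, apex=26.427, x_land=53.457, impact vy=-22.771
  bounce: vy ← 0.6·22.771 = 13.662
Arc 2: start y=0.000, vy=13.662 → t=2.785, apex=9.514, x_land=86.882, impact vy=-13.662
  bounce: vy ← 0.6·13.662 = 8.197
Arc 3: start y=0.000, vy=8.197 → t=1.671, apex=3.425, x_land=106.936, impact vy=-8.197
  bounce: vy ← 0.6·8.197 = 4.918
Arc 4: start y=0.000, vy=4.918 → t=1.003, apex=1.233, x_land=118.969, impact vy=-4.918
  bounce: vy ← 0.6·4.918 = 2.951
Arc 5: start y=0.000, vy=2.951 → t=0.602, apex=0.444, x_land=126.189, impact vy=-2.951
  bounce: vy ← 0.6·2.951 = 1.771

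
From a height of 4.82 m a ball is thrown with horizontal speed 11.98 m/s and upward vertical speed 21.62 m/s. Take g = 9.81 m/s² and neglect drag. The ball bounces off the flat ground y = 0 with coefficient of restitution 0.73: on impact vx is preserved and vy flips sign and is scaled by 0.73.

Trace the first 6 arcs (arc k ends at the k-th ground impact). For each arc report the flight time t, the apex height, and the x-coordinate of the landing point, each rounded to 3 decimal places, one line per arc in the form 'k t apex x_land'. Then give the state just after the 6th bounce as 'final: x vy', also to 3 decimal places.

Arc 1: start y=4.820, vy=21.620 → t=4.620, apex=28.644, x_land=55.353, impact vy=-23.706
  bounce: vy ← 0.73·23.706 = 17.306
Arc 2: start y=0.000, vy=17.306 → t=3.528, apex=15.264, x_land=97.620, impact vy=-17.306
  bounce: vy ← 0.73·17.306 = 12.633
Arc 3: start y=0.000, vy=12.633 → t=2.576, apex=8.134, x_land=128.475, impact vy=-12.633
  bounce: vy ← 0.73·12.633 = 9.222
Arc 4: start y=0.000, vy=9.222 → t=1.880, apex=4.335, x_land=151.000, impact vy=-9.222
  bounce: vy ← 0.73·9.222 = 6.732
Arc 5: start y=0.000, vy=6.732 → t=1.373, apex=2.310, x_land=167.442, impact vy=-6.732
  bounce: vy ← 0.73·6.732 = 4.915
Arc 6: start y=0.000, vy=4.915 → t=1.002, apex=1.231, x_land=179.446, impact vy=-4.915
  bounce: vy ← 0.73·4.915 = 3.588

1 4.620 28.644 55.353
2 3.528 15.264 97.620
3 2.576 8.134 128.475
4 1.880 4.335 151.000
5 1.373 2.310 167.442
6 1.002 1.231 179.446
final: 179.446 3.588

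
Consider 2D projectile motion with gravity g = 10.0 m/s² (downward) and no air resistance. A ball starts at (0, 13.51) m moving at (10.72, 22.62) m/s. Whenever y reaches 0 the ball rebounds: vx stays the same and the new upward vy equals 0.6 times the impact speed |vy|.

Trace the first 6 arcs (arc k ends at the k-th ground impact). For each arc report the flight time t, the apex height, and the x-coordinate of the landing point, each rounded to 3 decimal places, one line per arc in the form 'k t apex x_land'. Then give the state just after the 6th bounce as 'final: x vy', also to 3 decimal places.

1 5.058 39.093 54.224
2 3.355 14.074 90.194
3 2.013 5.066 111.776
4 1.208 1.824 124.725
5 0.725 0.657 132.495
6 0.435 0.236 137.156
final: 137.156 1.305

Arc 1: start y=13.510, vy=22.620 → t=5.058, apex=39.093, x_land=54.224, impact vy=-27.962
  bounce: vy ← 0.6·27.962 = 16.777
Arc 2: start y=0.000, vy=16.777 → t=3.355, apex=14.074, x_land=90.194, impact vy=-16.777
  bounce: vy ← 0.6·16.777 = 10.066
Arc 3: start y=0.000, vy=10.066 → t=2.013, apex=5.066, x_land=111.776, impact vy=-10.066
  bounce: vy ← 0.6·10.066 = 6.040
Arc 4: start y=0.000, vy=6.040 → t=1.208, apex=1.824, x_land=124.725, impact vy=-6.040
  bounce: vy ← 0.6·6.040 = 3.624
Arc 5: start y=0.000, vy=3.624 → t=0.725, apex=0.657, x_land=132.495, impact vy=-3.624
  bounce: vy ← 0.6·3.624 = 2.174
Arc 6: start y=0.000, vy=2.174 → t=0.435, apex=0.236, x_land=137.156, impact vy=-2.174
  bounce: vy ← 0.6·2.174 = 1.305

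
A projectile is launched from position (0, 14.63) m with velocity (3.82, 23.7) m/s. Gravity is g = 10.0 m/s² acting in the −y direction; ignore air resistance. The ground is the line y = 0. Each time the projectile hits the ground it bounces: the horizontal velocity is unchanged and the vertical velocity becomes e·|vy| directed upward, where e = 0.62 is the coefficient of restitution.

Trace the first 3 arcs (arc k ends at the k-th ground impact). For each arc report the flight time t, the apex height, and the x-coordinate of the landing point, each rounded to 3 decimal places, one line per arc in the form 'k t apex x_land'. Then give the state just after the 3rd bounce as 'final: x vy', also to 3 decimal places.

Arc 1: start y=14.630, vy=23.700 → t=5.293, apex=42.715, x_land=20.219, impact vy=-29.228
  bounce: vy ← 0.62·29.228 = 18.122
Arc 2: start y=0.000, vy=18.122 → t=3.624, apex=16.419, x_land=34.063, impact vy=-18.122
  bounce: vy ← 0.62·18.122 = 11.235
Arc 3: start y=0.000, vy=11.235 → t=2.247, apex=6.312, x_land=42.647, impact vy=-11.235
  bounce: vy ← 0.62·11.235 = 6.966

1 5.293 42.715 20.219
2 3.624 16.419 34.063
3 2.247 6.312 42.647
final: 42.647 6.966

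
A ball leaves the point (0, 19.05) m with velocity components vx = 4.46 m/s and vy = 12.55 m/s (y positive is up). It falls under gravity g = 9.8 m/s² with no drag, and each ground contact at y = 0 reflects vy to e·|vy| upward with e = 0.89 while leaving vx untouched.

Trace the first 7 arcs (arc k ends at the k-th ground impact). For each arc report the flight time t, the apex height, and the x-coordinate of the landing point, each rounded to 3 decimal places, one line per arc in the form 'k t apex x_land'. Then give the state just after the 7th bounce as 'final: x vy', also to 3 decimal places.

Arc 1: start y=19.050, vy=12.550 → t=3.632, apex=27.086, x_land=16.197, impact vy=-23.041
  bounce: vy ← 0.89·23.041 = 20.506
Arc 2: start y=0.000, vy=20.506 → t=4.185, apex=21.455, x_land=34.862, impact vy=-20.506
  bounce: vy ← 0.89·20.506 = 18.251
Arc 3: start y=0.000, vy=18.251 → t=3.725, apex=16.994, x_land=51.474, impact vy=-18.251
  bounce: vy ← 0.89·18.251 = 16.243
Arc 4: start y=0.000, vy=16.243 → t=3.315, apex=13.461, x_land=66.259, impact vy=-16.243
  bounce: vy ← 0.89·16.243 = 14.456
Arc 5: start y=0.000, vy=14.456 → t=2.950, apex=10.663, x_land=79.417, impact vy=-14.456
  bounce: vy ← 0.89·14.456 = 12.866
Arc 6: start y=0.000, vy=12.866 → t=2.626, apex=8.446, x_land=91.128, impact vy=-12.866
  bounce: vy ← 0.89·12.866 = 11.451
Arc 7: start y=0.000, vy=11.451 → t=2.337, apex=6.690, x_land=101.551, impact vy=-11.451
  bounce: vy ← 0.89·11.451 = 10.191

1 3.632 27.086 16.197
2 4.185 21.455 34.862
3 3.725 16.994 51.474
4 3.315 13.461 66.259
5 2.950 10.663 79.417
6 2.626 8.446 91.128
7 2.337 6.690 101.551
final: 101.551 10.191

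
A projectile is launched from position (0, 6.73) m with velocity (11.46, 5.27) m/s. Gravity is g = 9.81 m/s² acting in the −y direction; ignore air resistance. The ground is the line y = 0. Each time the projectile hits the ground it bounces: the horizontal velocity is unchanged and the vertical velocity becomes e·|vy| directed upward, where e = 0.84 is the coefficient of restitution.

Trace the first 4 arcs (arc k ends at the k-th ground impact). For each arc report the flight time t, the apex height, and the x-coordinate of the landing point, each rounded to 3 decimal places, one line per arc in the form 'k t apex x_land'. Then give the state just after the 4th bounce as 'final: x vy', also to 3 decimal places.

1 1.826 8.146 20.925
2 2.165 5.747 45.735
3 1.819 4.055 66.576
4 1.528 2.862 84.082
final: 84.082 6.294

Arc 1: start y=6.730, vy=5.270 → t=1.826, apex=8.146, x_land=20.925, impact vy=-12.642
  bounce: vy ← 0.84·12.642 = 10.619
Arc 2: start y=0.000, vy=10.619 → t=2.165, apex=5.747, x_land=45.735, impact vy=-10.619
  bounce: vy ← 0.84·10.619 = 8.920
Arc 3: start y=0.000, vy=8.920 → t=1.819, apex=4.055, x_land=66.576, impact vy=-8.920
  bounce: vy ← 0.84·8.920 = 7.493
Arc 4: start y=0.000, vy=7.493 → t=1.528, apex=2.862, x_land=84.082, impact vy=-7.493
  bounce: vy ← 0.84·7.493 = 6.294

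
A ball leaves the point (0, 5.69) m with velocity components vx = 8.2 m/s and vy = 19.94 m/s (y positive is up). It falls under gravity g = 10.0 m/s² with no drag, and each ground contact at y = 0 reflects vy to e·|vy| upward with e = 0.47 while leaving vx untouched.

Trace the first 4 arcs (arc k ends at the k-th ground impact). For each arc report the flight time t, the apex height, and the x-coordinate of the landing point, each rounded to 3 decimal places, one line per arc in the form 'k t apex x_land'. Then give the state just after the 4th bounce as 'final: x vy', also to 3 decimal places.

1 4.255 25.570 34.894
2 2.126 5.648 52.326
3 0.999 1.248 60.518
4 0.470 0.276 64.369
final: 64.369 1.104

Arc 1: start y=5.690, vy=19.940 → t=4.255, apex=25.570, x_land=34.894, impact vy=-22.614
  bounce: vy ← 0.47·22.614 = 10.629
Arc 2: start y=0.000, vy=10.629 → t=2.126, apex=5.648, x_land=52.326, impact vy=-10.629
  bounce: vy ← 0.47·10.629 = 4.995
Arc 3: start y=0.000, vy=4.995 → t=0.999, apex=1.248, x_land=60.518, impact vy=-4.995
  bounce: vy ← 0.47·4.995 = 2.348
Arc 4: start y=0.000, vy=2.348 → t=0.470, apex=0.276, x_land=64.369, impact vy=-2.348
  bounce: vy ← 0.47·2.348 = 1.104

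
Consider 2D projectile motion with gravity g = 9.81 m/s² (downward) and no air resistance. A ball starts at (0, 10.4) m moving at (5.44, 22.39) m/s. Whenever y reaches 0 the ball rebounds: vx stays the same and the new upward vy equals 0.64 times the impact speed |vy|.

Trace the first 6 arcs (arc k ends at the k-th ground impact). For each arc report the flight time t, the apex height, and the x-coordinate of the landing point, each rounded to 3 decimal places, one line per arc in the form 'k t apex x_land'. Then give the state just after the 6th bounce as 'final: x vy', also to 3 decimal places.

1 4.990 35.951 27.144
2 3.465 14.726 45.995
3 2.218 6.032 58.060
4 1.419 2.471 65.782
5 0.908 1.012 70.724
6 0.581 0.414 73.886
final: 73.886 1.825

Arc 1: start y=10.400, vy=22.390 → t=4.990, apex=35.951, x_land=27.144, impact vy=-26.559
  bounce: vy ← 0.64·26.559 = 16.998
Arc 2: start y=0.000, vy=16.998 → t=3.465, apex=14.726, x_land=45.995, impact vy=-16.998
  bounce: vy ← 0.64·16.998 = 10.878
Arc 3: start y=0.000, vy=10.878 → t=2.218, apex=6.032, x_land=58.060, impact vy=-10.878
  bounce: vy ← 0.64·10.878 = 6.962
Arc 4: start y=0.000, vy=6.962 → t=1.419, apex=2.471, x_land=65.782, impact vy=-6.962
  bounce: vy ← 0.64·6.962 = 4.456
Arc 5: start y=0.000, vy=4.456 → t=0.908, apex=1.012, x_land=70.724, impact vy=-4.456
  bounce: vy ← 0.64·4.456 = 2.852
Arc 6: start y=0.000, vy=2.852 → t=0.581, apex=0.414, x_land=73.886, impact vy=-2.852
  bounce: vy ← 0.64·2.852 = 1.825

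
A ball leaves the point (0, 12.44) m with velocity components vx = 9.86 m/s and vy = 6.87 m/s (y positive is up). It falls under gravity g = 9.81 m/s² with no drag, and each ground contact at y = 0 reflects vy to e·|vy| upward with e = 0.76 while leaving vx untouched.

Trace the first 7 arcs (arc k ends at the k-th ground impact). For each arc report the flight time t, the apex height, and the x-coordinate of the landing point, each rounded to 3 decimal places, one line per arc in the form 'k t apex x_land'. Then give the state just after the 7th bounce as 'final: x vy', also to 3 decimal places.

1 2.440 14.846 24.059
2 2.644 8.575 50.132
3 2.010 4.953 69.948
4 1.527 2.861 85.008
5 1.161 1.652 96.454
6 0.882 0.954 105.152
7 0.670 0.551 111.763
final: 111.763 2.499

Arc 1: start y=12.440, vy=6.870 → t=2.440, apex=14.846, x_land=24.059, impact vy=-17.067
  bounce: vy ← 0.76·17.067 = 12.971
Arc 2: start y=0.000, vy=12.971 → t=2.644, apex=8.575, x_land=50.132, impact vy=-12.971
  bounce: vy ← 0.76·12.971 = 9.858
Arc 3: start y=0.000, vy=9.858 → t=2.010, apex=4.953, x_land=69.948, impact vy=-9.858
  bounce: vy ← 0.76·9.858 = 7.492
Arc 4: start y=0.000, vy=7.492 → t=1.527, apex=2.861, x_land=85.008, impact vy=-7.492
  bounce: vy ← 0.76·7.492 = 5.694
Arc 5: start y=0.000, vy=5.694 → t=1.161, apex=1.652, x_land=96.454, impact vy=-5.694
  bounce: vy ← 0.76·5.694 = 4.327
Arc 6: start y=0.000, vy=4.327 → t=0.882, apex=0.954, x_land=105.152, impact vy=-4.327
  bounce: vy ← 0.76·4.327 = 3.289
Arc 7: start y=0.000, vy=3.289 → t=0.670, apex=0.551, x_land=111.763, impact vy=-3.289
  bounce: vy ← 0.76·3.289 = 2.499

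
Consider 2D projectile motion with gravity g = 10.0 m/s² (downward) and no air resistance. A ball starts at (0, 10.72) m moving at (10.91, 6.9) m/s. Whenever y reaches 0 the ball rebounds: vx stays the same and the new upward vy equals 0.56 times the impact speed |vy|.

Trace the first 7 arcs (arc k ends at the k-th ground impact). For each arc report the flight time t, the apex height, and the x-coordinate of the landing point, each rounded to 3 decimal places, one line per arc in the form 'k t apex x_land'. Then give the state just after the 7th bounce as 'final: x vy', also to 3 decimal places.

1 2.309 13.101 25.188
2 1.813 4.108 44.966
3 1.015 1.288 56.043
4 0.569 0.404 62.245
5 0.318 0.127 65.719
6 0.178 0.040 67.664
7 0.100 0.012 68.753
final: 68.753 0.280

Arc 1: start y=10.720, vy=6.900 → t=2.309, apex=13.101, x_land=25.188, impact vy=-16.187
  bounce: vy ← 0.56·16.187 = 9.065
Arc 2: start y=0.000, vy=9.065 → t=1.813, apex=4.108, x_land=44.966, impact vy=-9.065
  bounce: vy ← 0.56·9.065 = 5.076
Arc 3: start y=0.000, vy=5.076 → t=1.015, apex=1.288, x_land=56.043, impact vy=-5.076
  bounce: vy ← 0.56·5.076 = 2.843
Arc 4: start y=0.000, vy=2.843 → t=0.569, apex=0.404, x_land=62.245, impact vy=-2.843
  bounce: vy ← 0.56·2.843 = 1.592
Arc 5: start y=0.000, vy=1.592 → t=0.318, apex=0.127, x_land=65.719, impact vy=-1.592
  bounce: vy ← 0.56·1.592 = 0.891
Arc 6: start y=0.000, vy=0.891 → t=0.178, apex=0.040, x_land=67.664, impact vy=-0.891
  bounce: vy ← 0.56·0.891 = 0.499
Arc 7: start y=0.000, vy=0.499 → t=0.100, apex=0.012, x_land=68.753, impact vy=-0.499
  bounce: vy ← 0.56·0.499 = 0.280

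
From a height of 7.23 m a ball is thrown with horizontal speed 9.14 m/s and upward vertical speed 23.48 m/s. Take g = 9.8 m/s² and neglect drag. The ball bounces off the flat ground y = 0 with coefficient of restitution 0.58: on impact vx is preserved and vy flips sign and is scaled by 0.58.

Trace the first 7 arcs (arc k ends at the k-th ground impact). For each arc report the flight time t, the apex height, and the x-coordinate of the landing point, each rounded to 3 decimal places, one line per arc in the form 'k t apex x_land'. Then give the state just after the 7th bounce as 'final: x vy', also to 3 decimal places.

Arc 1: start y=7.230, vy=23.480 → t=5.082, apex=35.358, x_land=46.451, impact vy=-26.325
  bounce: vy ← 0.58·26.325 = 15.269
Arc 2: start y=0.000, vy=15.269 → t=3.116, apex=11.894, x_land=74.932, impact vy=-15.269
  bounce: vy ← 0.58·15.269 = 8.856
Arc 3: start y=0.000, vy=8.856 → t=1.807, apex=4.001, x_land=91.451, impact vy=-8.856
  bounce: vy ← 0.58·8.856 = 5.136
Arc 4: start y=0.000, vy=5.136 → t=1.048, apex=1.346, x_land=101.031, impact vy=-5.136
  bounce: vy ← 0.58·5.136 = 2.979
Arc 5: start y=0.000, vy=2.979 → t=0.608, apex=0.453, x_land=106.588, impact vy=-2.979
  bounce: vy ← 0.58·2.979 = 1.728
Arc 6: start y=0.000, vy=1.728 → t=0.353, apex=0.152, x_land=109.811, impact vy=-1.728
  bounce: vy ← 0.58·1.728 = 1.002
Arc 7: start y=0.000, vy=1.002 → t=0.205, apex=0.051, x_land=111.681, impact vy=-1.002
  bounce: vy ← 0.58·1.002 = 0.581

1 5.082 35.358 46.451
2 3.116 11.894 74.932
3 1.807 4.001 91.451
4 1.048 1.346 101.031
5 0.608 0.453 106.588
6 0.353 0.152 109.811
7 0.205 0.051 111.681
final: 111.681 0.581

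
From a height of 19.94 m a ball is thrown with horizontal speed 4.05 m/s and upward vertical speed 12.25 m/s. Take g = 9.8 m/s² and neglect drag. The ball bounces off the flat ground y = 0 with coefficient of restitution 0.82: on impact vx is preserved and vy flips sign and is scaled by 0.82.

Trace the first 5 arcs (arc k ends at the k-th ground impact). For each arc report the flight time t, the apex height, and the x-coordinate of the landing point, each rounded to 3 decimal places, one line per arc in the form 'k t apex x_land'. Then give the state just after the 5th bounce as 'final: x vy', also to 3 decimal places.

1 3.623 27.596 14.674
2 3.892 18.556 30.436
3 3.191 12.477 43.362
4 2.617 8.389 53.960
5 2.146 5.641 62.651
final: 62.651 8.622

Arc 1: start y=19.940, vy=12.250 → t=3.623, apex=27.596, x_land=14.674, impact vy=-23.257
  bounce: vy ← 0.82·23.257 = 19.071
Arc 2: start y=0.000, vy=19.071 → t=3.892, apex=18.556, x_land=30.436, impact vy=-19.071
  bounce: vy ← 0.82·19.071 = 15.638
Arc 3: start y=0.000, vy=15.638 → t=3.191, apex=12.477, x_land=43.362, impact vy=-15.638
  bounce: vy ← 0.82·15.638 = 12.823
Arc 4: start y=0.000, vy=12.823 → t=2.617, apex=8.389, x_land=53.960, impact vy=-12.823
  bounce: vy ← 0.82·12.823 = 10.515
Arc 5: start y=0.000, vy=10.515 → t=2.146, apex=5.641, x_land=62.651, impact vy=-10.515
  bounce: vy ← 0.82·10.515 = 8.622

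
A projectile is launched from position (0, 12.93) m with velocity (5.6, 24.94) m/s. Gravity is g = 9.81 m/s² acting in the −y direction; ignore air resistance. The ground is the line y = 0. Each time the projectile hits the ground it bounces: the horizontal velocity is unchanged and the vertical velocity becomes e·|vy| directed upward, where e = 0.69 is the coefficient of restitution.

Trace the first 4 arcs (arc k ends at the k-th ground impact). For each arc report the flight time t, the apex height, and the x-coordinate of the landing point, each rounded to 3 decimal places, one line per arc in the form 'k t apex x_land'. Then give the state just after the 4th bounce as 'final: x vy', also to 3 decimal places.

1 5.559 44.633 31.129
2 4.163 21.250 54.441
3 2.872 10.117 70.526
4 1.982 4.817 81.625
final: 81.625 6.708

Arc 1: start y=12.930, vy=24.940 → t=5.559, apex=44.633, x_land=31.129, impact vy=-29.592
  bounce: vy ← 0.69·29.592 = 20.419
Arc 2: start y=0.000, vy=20.419 → t=4.163, apex=21.250, x_land=54.441, impact vy=-20.419
  bounce: vy ← 0.69·20.419 = 14.089
Arc 3: start y=0.000, vy=14.089 → t=2.872, apex=10.117, x_land=70.526, impact vy=-14.089
  bounce: vy ← 0.69·14.089 = 9.721
Arc 4: start y=0.000, vy=9.721 → t=1.982, apex=4.817, x_land=81.625, impact vy=-9.721
  bounce: vy ← 0.69·9.721 = 6.708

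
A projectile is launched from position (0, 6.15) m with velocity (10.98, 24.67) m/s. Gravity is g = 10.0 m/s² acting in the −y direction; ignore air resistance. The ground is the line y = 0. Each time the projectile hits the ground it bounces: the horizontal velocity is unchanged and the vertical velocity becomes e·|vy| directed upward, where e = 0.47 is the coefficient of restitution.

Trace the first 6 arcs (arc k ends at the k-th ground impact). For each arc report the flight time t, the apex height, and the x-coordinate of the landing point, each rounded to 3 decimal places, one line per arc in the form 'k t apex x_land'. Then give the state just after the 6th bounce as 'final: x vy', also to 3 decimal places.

Arc 1: start y=6.150, vy=24.670 → t=5.172, apex=36.580, x_land=56.787, impact vy=-27.048
  bounce: vy ← 0.47·27.048 = 12.713
Arc 2: start y=0.000, vy=12.713 → t=2.543, apex=8.081, x_land=84.704, impact vy=-12.713
  bounce: vy ← 0.47·12.713 = 5.975
Arc 3: start y=0.000, vy=5.975 → t=1.195, apex=1.785, x_land=97.825, impact vy=-5.975
  bounce: vy ← 0.47·5.975 = 2.808
Arc 4: start y=0.000, vy=2.808 → t=0.562, apex=0.394, x_land=103.992, impact vy=-2.808
  bounce: vy ← 0.47·2.808 = 1.320
Arc 5: start y=0.000, vy=1.320 → t=0.264, apex=0.087, x_land=106.890, impact vy=-1.320
  bounce: vy ← 0.47·1.320 = 0.620
Arc 6: start y=0.000, vy=0.620 → t=0.124, apex=0.019, x_land=108.252, impact vy=-0.620
  bounce: vy ← 0.47·0.620 = 0.292

1 5.172 36.580 56.787
2 2.543 8.081 84.704
3 1.195 1.785 97.825
4 0.562 0.394 103.992
5 0.264 0.087 106.890
6 0.124 0.019 108.252
final: 108.252 0.292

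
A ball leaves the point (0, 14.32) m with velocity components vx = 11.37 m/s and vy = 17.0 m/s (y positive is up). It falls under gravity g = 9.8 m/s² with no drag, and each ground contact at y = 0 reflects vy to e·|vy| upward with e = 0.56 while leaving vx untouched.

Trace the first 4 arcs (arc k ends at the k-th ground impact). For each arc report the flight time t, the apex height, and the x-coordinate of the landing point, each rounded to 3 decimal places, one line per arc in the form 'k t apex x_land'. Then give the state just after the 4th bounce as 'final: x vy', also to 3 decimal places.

1 4.170 29.065 47.415
2 2.728 9.115 78.429
3 1.528 2.858 95.798
4 0.855 0.896 105.524
final: 105.524 2.347

Arc 1: start y=14.320, vy=17.000 → t=4.170, apex=29.065, x_land=47.415, impact vy=-23.868
  bounce: vy ← 0.56·23.868 = 13.366
Arc 2: start y=0.000, vy=13.366 → t=2.728, apex=9.115, x_land=78.429, impact vy=-13.366
  bounce: vy ← 0.56·13.366 = 7.485
Arc 3: start y=0.000, vy=7.485 → t=1.528, apex=2.858, x_land=95.798, impact vy=-7.485
  bounce: vy ← 0.56·7.485 = 4.192
Arc 4: start y=0.000, vy=4.192 → t=0.855, apex=0.896, x_land=105.524, impact vy=-4.192
  bounce: vy ← 0.56·4.192 = 2.347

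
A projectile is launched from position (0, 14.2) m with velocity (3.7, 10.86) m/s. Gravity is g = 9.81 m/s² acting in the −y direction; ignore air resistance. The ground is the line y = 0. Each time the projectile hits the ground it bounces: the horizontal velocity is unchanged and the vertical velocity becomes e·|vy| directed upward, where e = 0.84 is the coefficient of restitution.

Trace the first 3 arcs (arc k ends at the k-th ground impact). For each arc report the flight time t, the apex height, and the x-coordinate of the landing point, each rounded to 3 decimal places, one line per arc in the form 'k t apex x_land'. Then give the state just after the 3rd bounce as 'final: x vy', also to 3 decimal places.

1 3.137 20.211 11.607
2 3.410 14.261 24.225
3 2.865 10.063 34.824
final: 34.824 11.803

Arc 1: start y=14.200, vy=10.860 → t=3.137, apex=20.211, x_land=11.607, impact vy=-19.913
  bounce: vy ← 0.84·19.913 = 16.727
Arc 2: start y=0.000, vy=16.727 → t=3.410, apex=14.261, x_land=24.225, impact vy=-16.727
  bounce: vy ← 0.84·16.727 = 14.051
Arc 3: start y=0.000, vy=14.051 → t=2.865, apex=10.063, x_land=34.824, impact vy=-14.051
  bounce: vy ← 0.84·14.051 = 11.803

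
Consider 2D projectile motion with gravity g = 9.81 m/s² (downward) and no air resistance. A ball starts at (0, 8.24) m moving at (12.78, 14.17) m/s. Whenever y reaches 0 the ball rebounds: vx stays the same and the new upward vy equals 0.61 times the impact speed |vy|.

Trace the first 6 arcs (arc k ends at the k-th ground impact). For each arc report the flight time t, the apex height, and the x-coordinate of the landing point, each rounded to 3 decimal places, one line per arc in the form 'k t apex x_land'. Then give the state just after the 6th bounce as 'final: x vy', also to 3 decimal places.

Arc 1: start y=8.240, vy=14.170 → t=3.385, apex=18.474, x_land=43.262, impact vy=-19.038
  bounce: vy ← 0.61·19.038 = 11.613
Arc 2: start y=0.000, vy=11.613 → t=2.368, apex=6.874, x_land=73.521, impact vy=-11.613
  bounce: vy ← 0.61·11.613 = 7.084
Arc 3: start y=0.000, vy=7.084 → t=1.444, apex=2.558, x_land=91.979, impact vy=-7.084
  bounce: vy ← 0.61·7.084 = 4.321
Arc 4: start y=0.000, vy=4.321 → t=0.881, apex=0.952, x_land=103.238, impact vy=-4.321
  bounce: vy ← 0.61·4.321 = 2.636
Arc 5: start y=0.000, vy=2.636 → t=0.537, apex=0.354, x_land=110.106, impact vy=-2.636
  bounce: vy ← 0.61·2.636 = 1.608
Arc 6: start y=0.000, vy=1.608 → t=0.328, apex=0.132, x_land=114.296, impact vy=-1.608
  bounce: vy ← 0.61·1.608 = 0.981

1 3.385 18.474 43.262
2 2.368 6.874 73.521
3 1.444 2.558 91.979
4 0.881 0.952 103.238
5 0.537 0.354 110.106
6 0.328 0.132 114.296
final: 114.296 0.981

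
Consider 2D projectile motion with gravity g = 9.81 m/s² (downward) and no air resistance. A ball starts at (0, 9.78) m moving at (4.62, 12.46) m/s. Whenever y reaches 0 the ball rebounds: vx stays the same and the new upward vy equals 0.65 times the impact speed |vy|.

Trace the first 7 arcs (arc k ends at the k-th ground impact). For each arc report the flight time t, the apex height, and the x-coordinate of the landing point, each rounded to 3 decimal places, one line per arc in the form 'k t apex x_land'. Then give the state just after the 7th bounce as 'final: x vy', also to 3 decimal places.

Arc 1: start y=9.780, vy=12.460 → t=3.169, apex=17.693, x_land=14.643, impact vy=-18.632
  bounce: vy ← 0.65·18.632 = 12.111
Arc 2: start y=0.000, vy=12.111 → t=2.469, apex=7.475, x_land=26.049, impact vy=-12.111
  bounce: vy ← 0.65·12.111 = 7.872
Arc 3: start y=0.000, vy=7.872 → t=1.605, apex=3.158, x_land=33.464, impact vy=-7.872
  bounce: vy ← 0.65·7.872 = 5.117
Arc 4: start y=0.000, vy=5.117 → t=1.043, apex=1.334, x_land=38.283, impact vy=-5.117
  bounce: vy ← 0.65·5.117 = 3.326
Arc 5: start y=0.000, vy=3.326 → t=0.678, apex=0.564, x_land=41.416, impact vy=-3.326
  bounce: vy ← 0.65·3.326 = 2.162
Arc 6: start y=0.000, vy=2.162 → t=0.441, apex=0.238, x_land=43.452, impact vy=-2.162
  bounce: vy ← 0.65·2.162 = 1.405
Arc 7: start y=0.000, vy=1.405 → t=0.286, apex=0.101, x_land=44.776, impact vy=-1.405
  bounce: vy ← 0.65·1.405 = 0.913

1 3.169 17.693 14.643
2 2.469 7.475 26.049
3 1.605 3.158 33.464
4 1.043 1.334 38.283
5 0.678 0.564 41.416
6 0.441 0.238 43.452
7 0.286 0.101 44.776
final: 44.776 0.913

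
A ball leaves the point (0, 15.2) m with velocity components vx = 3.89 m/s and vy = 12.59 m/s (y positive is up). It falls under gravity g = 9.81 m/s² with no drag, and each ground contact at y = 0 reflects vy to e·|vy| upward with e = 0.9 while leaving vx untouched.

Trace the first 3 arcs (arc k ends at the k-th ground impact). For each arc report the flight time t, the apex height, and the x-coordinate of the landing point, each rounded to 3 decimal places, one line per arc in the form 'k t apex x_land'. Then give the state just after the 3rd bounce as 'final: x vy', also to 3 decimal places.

Arc 1: start y=15.200, vy=12.590 → t=3.462, apex=23.279, x_land=13.467, impact vy=-21.371
  bounce: vy ← 0.9·21.371 = 19.234
Arc 2: start y=0.000, vy=19.234 → t=3.921, apex=18.856, x_land=28.721, impact vy=-19.234
  bounce: vy ← 0.9·19.234 = 17.311
Arc 3: start y=0.000, vy=17.311 → t=3.529, apex=15.273, x_land=42.449, impact vy=-17.311
  bounce: vy ← 0.9·17.311 = 15.580

1 3.462 23.279 13.467
2 3.921 18.856 28.721
3 3.529 15.273 42.449
final: 42.449 15.580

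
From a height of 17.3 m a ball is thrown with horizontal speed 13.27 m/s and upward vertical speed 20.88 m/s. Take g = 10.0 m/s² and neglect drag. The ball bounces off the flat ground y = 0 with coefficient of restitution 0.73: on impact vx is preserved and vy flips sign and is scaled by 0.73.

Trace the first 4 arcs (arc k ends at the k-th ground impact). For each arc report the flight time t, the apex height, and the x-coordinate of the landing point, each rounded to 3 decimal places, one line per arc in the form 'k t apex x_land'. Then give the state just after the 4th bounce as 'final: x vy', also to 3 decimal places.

1 4.884 39.099 64.816
2 4.083 20.836 118.993
3 2.980 11.103 158.543
4 2.176 5.917 187.414
final: 187.414 7.941

Arc 1: start y=17.300, vy=20.880 → t=4.884, apex=39.099, x_land=64.816, impact vy=-27.964
  bounce: vy ← 0.73·27.964 = 20.414
Arc 2: start y=0.000, vy=20.414 → t=4.083, apex=20.836, x_land=118.993, impact vy=-20.414
  bounce: vy ← 0.73·20.414 = 14.902
Arc 3: start y=0.000, vy=14.902 → t=2.980, apex=11.103, x_land=158.543, impact vy=-14.902
  bounce: vy ← 0.73·14.902 = 10.878
Arc 4: start y=0.000, vy=10.878 → t=2.176, apex=5.917, x_land=187.414, impact vy=-10.878
  bounce: vy ← 0.73·10.878 = 7.941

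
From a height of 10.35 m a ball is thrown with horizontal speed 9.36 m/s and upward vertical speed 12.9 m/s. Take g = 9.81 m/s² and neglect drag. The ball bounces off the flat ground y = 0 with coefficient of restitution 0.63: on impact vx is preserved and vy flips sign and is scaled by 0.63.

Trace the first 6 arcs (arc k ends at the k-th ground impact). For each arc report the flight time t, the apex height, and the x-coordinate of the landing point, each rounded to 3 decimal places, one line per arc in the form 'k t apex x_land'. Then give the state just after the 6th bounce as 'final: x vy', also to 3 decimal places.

1 3.274 18.832 30.648
2 2.469 7.474 53.757
3 1.555 2.967 68.315
4 0.980 1.177 77.487
5 0.617 0.467 83.265
6 0.389 0.185 86.905
final: 86.905 1.202

Arc 1: start y=10.350, vy=12.900 → t=3.274, apex=18.832, x_land=30.648, impact vy=-19.222
  bounce: vy ← 0.63·19.222 = 12.110
Arc 2: start y=0.000, vy=12.110 → t=2.469, apex=7.474, x_land=53.757, impact vy=-12.110
  bounce: vy ← 0.63·12.110 = 7.629
Arc 3: start y=0.000, vy=7.629 → t=1.555, apex=2.967, x_land=68.315, impact vy=-7.629
  bounce: vy ← 0.63·7.629 = 4.806
Arc 4: start y=0.000, vy=4.806 → t=0.980, apex=1.177, x_land=77.487, impact vy=-4.806
  bounce: vy ← 0.63·4.806 = 3.028
Arc 5: start y=0.000, vy=3.028 → t=0.617, apex=0.467, x_land=83.265, impact vy=-3.028
  bounce: vy ← 0.63·3.028 = 1.908
Arc 6: start y=0.000, vy=1.908 → t=0.389, apex=0.185, x_land=86.905, impact vy=-1.908
  bounce: vy ← 0.63·1.908 = 1.202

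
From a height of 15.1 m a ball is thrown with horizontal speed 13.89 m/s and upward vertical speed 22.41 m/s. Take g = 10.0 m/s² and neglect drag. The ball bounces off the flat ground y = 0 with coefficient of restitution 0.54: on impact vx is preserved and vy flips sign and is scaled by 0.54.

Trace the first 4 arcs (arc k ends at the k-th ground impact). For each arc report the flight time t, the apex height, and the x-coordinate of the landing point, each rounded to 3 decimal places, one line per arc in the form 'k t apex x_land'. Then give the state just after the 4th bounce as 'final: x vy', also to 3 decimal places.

Arc 1: start y=15.100, vy=22.410 → t=5.077, apex=40.210, x_land=70.518, impact vy=-28.359
  bounce: vy ← 0.54·28.359 = 15.314
Arc 2: start y=0.000, vy=15.314 → t=3.063, apex=11.725, x_land=113.059, impact vy=-15.314
  bounce: vy ← 0.54·15.314 = 8.269
Arc 3: start y=0.000, vy=8.269 → t=1.654, apex=3.419, x_land=136.031, impact vy=-8.269
  bounce: vy ← 0.54·8.269 = 4.465
Arc 4: start y=0.000, vy=4.465 → t=0.893, apex=0.997, x_land=148.436, impact vy=-4.465
  bounce: vy ← 0.54·4.465 = 2.411

1 5.077 40.210 70.518
2 3.063 11.725 113.059
3 1.654 3.419 136.031
4 0.893 0.997 148.436
final: 148.436 2.411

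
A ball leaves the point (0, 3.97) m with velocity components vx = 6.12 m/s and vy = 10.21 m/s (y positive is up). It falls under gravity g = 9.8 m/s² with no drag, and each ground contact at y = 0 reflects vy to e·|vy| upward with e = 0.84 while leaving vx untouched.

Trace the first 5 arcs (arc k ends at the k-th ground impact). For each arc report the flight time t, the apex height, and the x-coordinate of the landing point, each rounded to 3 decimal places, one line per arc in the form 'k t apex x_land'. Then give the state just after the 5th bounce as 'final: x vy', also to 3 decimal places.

Arc 1: start y=3.970, vy=10.210 → t=2.419, apex=9.289, x_land=14.802, impact vy=-13.493
  bounce: vy ← 0.84·13.493 = 11.334
Arc 2: start y=0.000, vy=11.334 → t=2.313, apex=6.554, x_land=28.958, impact vy=-11.334
  bounce: vy ← 0.84·11.334 = 9.521
Arc 3: start y=0.000, vy=9.521 → t=1.943, apex=4.625, x_land=40.849, impact vy=-9.521
  bounce: vy ← 0.84·9.521 = 7.997
Arc 4: start y=0.000, vy=7.997 → t=1.632, apex=3.263, x_land=50.837, impact vy=-7.997
  bounce: vy ← 0.84·7.997 = 6.718
Arc 5: start y=0.000, vy=6.718 → t=1.371, apex=2.302, x_land=59.228, impact vy=-6.718
  bounce: vy ← 0.84·6.718 = 5.643

1 2.419 9.289 14.802
2 2.313 6.554 28.958
3 1.943 4.625 40.849
4 1.632 3.263 50.837
5 1.371 2.302 59.228
final: 59.228 5.643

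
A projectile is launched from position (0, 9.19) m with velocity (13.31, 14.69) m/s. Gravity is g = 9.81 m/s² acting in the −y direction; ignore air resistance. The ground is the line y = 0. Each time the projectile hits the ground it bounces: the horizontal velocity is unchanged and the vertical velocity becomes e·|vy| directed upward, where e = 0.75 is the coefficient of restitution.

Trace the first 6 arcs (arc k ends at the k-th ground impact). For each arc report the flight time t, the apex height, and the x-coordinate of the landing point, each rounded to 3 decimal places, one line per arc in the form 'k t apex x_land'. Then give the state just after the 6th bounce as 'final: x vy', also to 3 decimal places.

Arc 1: start y=9.190, vy=14.690 → t=3.526, apex=20.189, x_land=46.934, impact vy=-19.902
  bounce: vy ← 0.75·19.902 = 14.927
Arc 2: start y=0.000, vy=14.927 → t=3.043, apex=11.356, x_land=87.439, impact vy=-14.927
  bounce: vy ← 0.75·14.927 = 11.195
Arc 3: start y=0.000, vy=11.195 → t=2.282, apex=6.388, x_land=117.817, impact vy=-11.195
  bounce: vy ← 0.75·11.195 = 8.396
Arc 4: start y=0.000, vy=8.396 → t=1.712, apex=3.593, x_land=140.601, impact vy=-8.396
  bounce: vy ← 0.75·8.396 = 6.297
Arc 5: start y=0.000, vy=6.297 → t=1.284, apex=2.021, x_land=157.689, impact vy=-6.297
  bounce: vy ← 0.75·6.297 = 4.723
Arc 6: start y=0.000, vy=4.723 → t=0.963, apex=1.137, x_land=170.505, impact vy=-4.723
  bounce: vy ← 0.75·4.723 = 3.542

1 3.526 20.189 46.934
2 3.043 11.356 87.439
3 2.282 6.388 117.817
4 1.712 3.593 140.601
5 1.284 2.021 157.689
6 0.963 1.137 170.505
final: 170.505 3.542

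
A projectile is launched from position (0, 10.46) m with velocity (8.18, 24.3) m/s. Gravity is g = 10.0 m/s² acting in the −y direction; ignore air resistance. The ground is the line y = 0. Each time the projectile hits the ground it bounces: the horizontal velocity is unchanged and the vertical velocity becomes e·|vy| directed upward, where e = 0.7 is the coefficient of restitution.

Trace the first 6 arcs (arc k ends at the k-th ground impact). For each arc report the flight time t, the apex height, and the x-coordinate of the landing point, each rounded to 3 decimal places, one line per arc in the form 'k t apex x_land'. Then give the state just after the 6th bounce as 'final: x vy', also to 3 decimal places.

Arc 1: start y=10.460, vy=24.300 → t=5.258, apex=39.984, x_land=43.009, impact vy=-28.279
  bounce: vy ← 0.7·28.279 = 19.795
Arc 2: start y=0.000, vy=19.795 → t=3.959, apex=19.592, x_land=75.394, impact vy=-19.795
  bounce: vy ← 0.7·19.795 = 13.857
Arc 3: start y=0.000, vy=13.857 → t=2.771, apex=9.600, x_land=98.064, impact vy=-13.857
  bounce: vy ← 0.7·13.857 = 9.700
Arc 4: start y=0.000, vy=9.700 → t=1.940, apex=4.704, x_land=113.932, impact vy=-9.700
  bounce: vy ← 0.7·9.700 = 6.790
Arc 5: start y=0.000, vy=6.790 → t=1.358, apex=2.305, x_land=125.040, impact vy=-6.790
  bounce: vy ← 0.7·6.790 = 4.753
Arc 6: start y=0.000, vy=4.753 → t=0.951, apex=1.129, x_land=132.816, impact vy=-4.753
  bounce: vy ← 0.7·4.753 = 3.327

1 5.258 39.984 43.009
2 3.959 19.592 75.394
3 2.771 9.600 98.064
4 1.940 4.704 113.932
5 1.358 2.305 125.040
6 0.951 1.129 132.816
final: 132.816 3.327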